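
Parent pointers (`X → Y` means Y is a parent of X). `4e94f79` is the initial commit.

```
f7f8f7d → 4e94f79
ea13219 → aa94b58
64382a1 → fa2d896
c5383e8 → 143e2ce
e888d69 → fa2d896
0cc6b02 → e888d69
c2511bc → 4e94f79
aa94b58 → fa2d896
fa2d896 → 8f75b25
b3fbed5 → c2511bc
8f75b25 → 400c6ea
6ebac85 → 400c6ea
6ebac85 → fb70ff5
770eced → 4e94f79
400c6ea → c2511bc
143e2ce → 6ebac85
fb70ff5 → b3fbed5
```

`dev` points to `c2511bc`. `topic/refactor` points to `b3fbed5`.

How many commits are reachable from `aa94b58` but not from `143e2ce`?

3

Reachable from aa94b58: {400c6ea, 4e94f79, 8f75b25, aa94b58, c2511bc, fa2d896}.
Reachable from 143e2ce: {143e2ce, 400c6ea, 4e94f79, 6ebac85, b3fbed5, c2511bc, fb70ff5}.
In aa94b58's history but not 143e2ce's: {8f75b25, aa94b58, fa2d896} — 3 commits.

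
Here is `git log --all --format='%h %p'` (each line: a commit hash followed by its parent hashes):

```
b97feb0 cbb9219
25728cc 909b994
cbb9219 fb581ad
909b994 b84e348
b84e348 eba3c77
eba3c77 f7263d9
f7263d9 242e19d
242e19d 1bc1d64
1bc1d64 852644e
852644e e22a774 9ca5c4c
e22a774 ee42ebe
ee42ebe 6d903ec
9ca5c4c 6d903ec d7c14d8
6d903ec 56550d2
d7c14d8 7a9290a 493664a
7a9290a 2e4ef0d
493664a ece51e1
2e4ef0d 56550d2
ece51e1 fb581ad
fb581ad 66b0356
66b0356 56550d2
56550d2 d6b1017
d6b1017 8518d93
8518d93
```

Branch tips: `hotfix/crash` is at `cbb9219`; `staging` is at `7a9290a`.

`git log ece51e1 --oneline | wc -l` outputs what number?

6

Walking parent pointers from ece51e1: reachable set = {56550d2, 66b0356, 8518d93, d6b1017, ece51e1, fb581ad}.
That is 6 commits.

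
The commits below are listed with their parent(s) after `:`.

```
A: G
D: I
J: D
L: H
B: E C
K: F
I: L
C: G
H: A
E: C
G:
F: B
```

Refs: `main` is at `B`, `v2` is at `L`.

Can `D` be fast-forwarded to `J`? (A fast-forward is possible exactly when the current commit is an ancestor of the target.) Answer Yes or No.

A fast-forward from D to J is possible iff D is an ancestor of J.
Ancestors of J: {A, D, G, H, I, J, L}.
D is among them, so fast-forward is possible.

Yes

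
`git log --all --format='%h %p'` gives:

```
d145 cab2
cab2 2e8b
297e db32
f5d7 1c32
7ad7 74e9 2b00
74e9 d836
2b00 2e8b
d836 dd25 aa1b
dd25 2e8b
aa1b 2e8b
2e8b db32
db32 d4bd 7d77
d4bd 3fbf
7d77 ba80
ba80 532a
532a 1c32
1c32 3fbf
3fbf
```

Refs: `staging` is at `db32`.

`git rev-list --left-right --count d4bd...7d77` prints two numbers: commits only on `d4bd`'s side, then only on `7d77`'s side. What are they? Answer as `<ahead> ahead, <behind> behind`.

1 ahead, 4 behind

Reachable from d4bd: {3fbf, d4bd}.
Reachable from 7d77: {1c32, 3fbf, 532a, 7d77, ba80}.
Only in d4bd's history (ahead): {d4bd} — 1.
Only in 7d77's history (behind): {1c32, 532a, 7d77, ba80} — 4.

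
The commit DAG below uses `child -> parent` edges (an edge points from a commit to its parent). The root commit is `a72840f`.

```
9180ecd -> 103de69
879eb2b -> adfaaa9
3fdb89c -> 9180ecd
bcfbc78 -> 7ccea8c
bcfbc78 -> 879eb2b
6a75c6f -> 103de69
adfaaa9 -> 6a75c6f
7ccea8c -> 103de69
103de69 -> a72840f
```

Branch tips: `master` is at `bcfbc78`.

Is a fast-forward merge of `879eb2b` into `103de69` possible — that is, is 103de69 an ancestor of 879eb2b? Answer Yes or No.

A fast-forward from 103de69 to 879eb2b is possible iff 103de69 is an ancestor of 879eb2b.
Ancestors of 879eb2b: {103de69, 6a75c6f, 879eb2b, a72840f, adfaaa9}.
103de69 is among them, so fast-forward is possible.

Yes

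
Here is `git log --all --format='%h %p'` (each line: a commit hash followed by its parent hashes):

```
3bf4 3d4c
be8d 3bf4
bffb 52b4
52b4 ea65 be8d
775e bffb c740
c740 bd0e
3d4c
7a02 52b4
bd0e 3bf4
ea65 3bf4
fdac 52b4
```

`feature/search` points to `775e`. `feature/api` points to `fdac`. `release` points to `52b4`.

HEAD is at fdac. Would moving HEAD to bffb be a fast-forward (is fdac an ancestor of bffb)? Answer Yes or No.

No

A fast-forward from fdac to bffb is possible iff fdac is an ancestor of bffb.
Ancestors of bffb: {3bf4, 3d4c, 52b4, be8d, bffb, ea65}.
fdac is not among them, so fast-forward is not possible.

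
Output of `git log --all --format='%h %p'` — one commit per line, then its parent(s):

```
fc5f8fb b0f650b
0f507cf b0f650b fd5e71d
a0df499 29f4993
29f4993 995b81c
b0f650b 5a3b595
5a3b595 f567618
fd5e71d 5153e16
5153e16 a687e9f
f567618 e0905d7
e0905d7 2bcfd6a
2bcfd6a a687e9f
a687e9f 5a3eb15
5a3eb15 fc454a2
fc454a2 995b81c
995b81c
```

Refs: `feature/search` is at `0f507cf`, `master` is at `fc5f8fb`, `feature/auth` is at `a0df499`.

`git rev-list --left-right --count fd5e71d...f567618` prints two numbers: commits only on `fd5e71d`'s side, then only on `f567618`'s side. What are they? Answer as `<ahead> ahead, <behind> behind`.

Reachable from fd5e71d: {5153e16, 5a3eb15, 995b81c, a687e9f, fc454a2, fd5e71d}.
Reachable from f567618: {2bcfd6a, 5a3eb15, 995b81c, a687e9f, e0905d7, f567618, fc454a2}.
Only in fd5e71d's history (ahead): {5153e16, fd5e71d} — 2.
Only in f567618's history (behind): {2bcfd6a, e0905d7, f567618} — 3.

2 ahead, 3 behind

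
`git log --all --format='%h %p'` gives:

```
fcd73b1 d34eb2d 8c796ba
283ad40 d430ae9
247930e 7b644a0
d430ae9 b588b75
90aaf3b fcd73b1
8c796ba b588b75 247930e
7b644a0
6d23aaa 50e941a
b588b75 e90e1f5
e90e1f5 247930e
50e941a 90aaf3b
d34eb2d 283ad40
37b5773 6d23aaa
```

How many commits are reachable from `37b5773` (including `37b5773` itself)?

Walking parent pointers from 37b5773: reachable set = {247930e, 283ad40, 37b5773, 50e941a, 6d23aaa, 7b644a0, 8c796ba, 90aaf3b, b588b75, d34eb2d, d430ae9, e90e1f5, fcd73b1}.
That is 13 commits.

13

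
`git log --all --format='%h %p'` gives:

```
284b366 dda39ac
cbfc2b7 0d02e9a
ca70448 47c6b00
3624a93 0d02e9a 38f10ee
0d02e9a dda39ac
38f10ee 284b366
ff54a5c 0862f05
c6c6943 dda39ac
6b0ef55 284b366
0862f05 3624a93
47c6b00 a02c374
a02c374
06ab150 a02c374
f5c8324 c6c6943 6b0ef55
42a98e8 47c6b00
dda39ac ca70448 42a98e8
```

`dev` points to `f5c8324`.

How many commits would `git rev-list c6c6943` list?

Walking parent pointers from c6c6943: reachable set = {42a98e8, 47c6b00, a02c374, c6c6943, ca70448, dda39ac}.
That is 6 commits.

6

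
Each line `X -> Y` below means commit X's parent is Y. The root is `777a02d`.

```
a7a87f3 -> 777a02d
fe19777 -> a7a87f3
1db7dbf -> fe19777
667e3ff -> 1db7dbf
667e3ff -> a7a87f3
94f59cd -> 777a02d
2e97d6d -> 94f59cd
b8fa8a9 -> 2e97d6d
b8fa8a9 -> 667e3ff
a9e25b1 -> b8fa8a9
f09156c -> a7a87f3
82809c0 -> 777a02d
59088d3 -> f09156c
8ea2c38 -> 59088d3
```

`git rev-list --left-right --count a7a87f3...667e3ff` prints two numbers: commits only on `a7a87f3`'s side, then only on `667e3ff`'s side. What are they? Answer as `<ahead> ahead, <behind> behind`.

Reachable from a7a87f3: {777a02d, a7a87f3}.
Reachable from 667e3ff: {1db7dbf, 667e3ff, 777a02d, a7a87f3, fe19777}.
Only in a7a87f3's history (ahead): {} — 0.
Only in 667e3ff's history (behind): {1db7dbf, 667e3ff, fe19777} — 3.

0 ahead, 3 behind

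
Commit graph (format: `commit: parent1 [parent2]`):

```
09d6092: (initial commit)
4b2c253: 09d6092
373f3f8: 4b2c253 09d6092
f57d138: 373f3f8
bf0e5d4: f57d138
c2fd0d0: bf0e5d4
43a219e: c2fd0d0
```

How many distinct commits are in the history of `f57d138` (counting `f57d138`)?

Walking parent pointers from f57d138: reachable set = {09d6092, 373f3f8, 4b2c253, f57d138}.
That is 4 commits.

4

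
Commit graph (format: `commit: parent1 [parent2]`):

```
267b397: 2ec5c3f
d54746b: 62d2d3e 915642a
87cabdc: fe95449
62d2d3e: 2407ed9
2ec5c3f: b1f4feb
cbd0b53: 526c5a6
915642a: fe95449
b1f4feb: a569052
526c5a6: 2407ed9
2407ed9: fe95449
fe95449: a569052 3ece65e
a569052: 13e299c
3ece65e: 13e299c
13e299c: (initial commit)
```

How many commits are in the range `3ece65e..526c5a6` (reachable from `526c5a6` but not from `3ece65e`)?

4

Reachable from 526c5a6: {13e299c, 2407ed9, 3ece65e, 526c5a6, a569052, fe95449}.
Reachable from 3ece65e: {13e299c, 3ece65e}.
In 526c5a6's history but not 3ece65e's: {2407ed9, 526c5a6, a569052, fe95449} — 4 commits.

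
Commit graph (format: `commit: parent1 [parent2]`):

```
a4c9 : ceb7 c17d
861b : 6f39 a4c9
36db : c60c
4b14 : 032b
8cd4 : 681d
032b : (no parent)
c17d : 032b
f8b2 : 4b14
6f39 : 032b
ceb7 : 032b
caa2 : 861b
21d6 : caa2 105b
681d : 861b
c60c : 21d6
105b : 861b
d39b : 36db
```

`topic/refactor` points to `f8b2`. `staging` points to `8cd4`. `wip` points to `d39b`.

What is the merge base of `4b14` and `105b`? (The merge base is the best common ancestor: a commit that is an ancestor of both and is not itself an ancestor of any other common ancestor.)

Ancestors of 4b14: {032b, 4b14}.
Ancestors of 105b: {032b, 105b, 6f39, 861b, a4c9, c17d, ceb7}.
Common ancestors: {032b}.
The only common ancestor is 032b, so it is the merge base.

032b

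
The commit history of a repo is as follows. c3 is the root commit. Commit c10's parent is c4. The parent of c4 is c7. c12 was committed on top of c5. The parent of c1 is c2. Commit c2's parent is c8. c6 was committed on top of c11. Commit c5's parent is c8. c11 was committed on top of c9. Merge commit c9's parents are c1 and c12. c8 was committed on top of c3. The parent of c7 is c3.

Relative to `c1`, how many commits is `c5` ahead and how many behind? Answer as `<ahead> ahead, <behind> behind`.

1 ahead, 2 behind

Reachable from c5: {c3, c5, c8}.
Reachable from c1: {c1, c2, c3, c8}.
Only in c5's history (ahead): {c5} — 1.
Only in c1's history (behind): {c1, c2} — 2.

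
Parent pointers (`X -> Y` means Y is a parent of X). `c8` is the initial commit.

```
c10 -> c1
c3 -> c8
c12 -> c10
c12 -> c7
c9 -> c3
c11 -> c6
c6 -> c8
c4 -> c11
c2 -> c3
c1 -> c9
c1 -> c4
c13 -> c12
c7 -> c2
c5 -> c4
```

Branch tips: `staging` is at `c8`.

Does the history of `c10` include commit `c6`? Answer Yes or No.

Ancestors of c10 (commits reachable by following parents): {c1, c10, c11, c3, c4, c6, c8, c9}.
c6 is in that set, so it is an ancestor of c10.

Yes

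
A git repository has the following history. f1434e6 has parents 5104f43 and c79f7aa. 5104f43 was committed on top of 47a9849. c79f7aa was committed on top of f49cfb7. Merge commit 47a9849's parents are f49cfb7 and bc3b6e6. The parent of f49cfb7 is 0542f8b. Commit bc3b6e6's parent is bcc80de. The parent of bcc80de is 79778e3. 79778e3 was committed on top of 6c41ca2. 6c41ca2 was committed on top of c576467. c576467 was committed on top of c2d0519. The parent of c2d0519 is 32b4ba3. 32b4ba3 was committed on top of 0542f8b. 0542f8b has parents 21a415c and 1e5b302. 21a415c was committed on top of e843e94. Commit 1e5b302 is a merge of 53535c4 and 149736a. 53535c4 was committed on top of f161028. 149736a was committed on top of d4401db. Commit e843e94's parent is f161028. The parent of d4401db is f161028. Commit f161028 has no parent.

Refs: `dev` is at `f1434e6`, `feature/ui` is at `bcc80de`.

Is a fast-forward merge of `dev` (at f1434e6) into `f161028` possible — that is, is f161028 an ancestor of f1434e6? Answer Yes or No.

Yes

A fast-forward from f161028 to f1434e6 is possible iff f161028 is an ancestor of f1434e6.
Ancestors of f1434e6: {0542f8b, 149736a, 1e5b302, 21a415c, 32b4ba3, 47a9849, 5104f43, 53535c4, 6c41ca2, 79778e3, bc3b6e6, bcc80de, c2d0519, c576467, c79f7aa, d4401db, e843e94, f1434e6, f161028, f49cfb7}.
f161028 is among them, so fast-forward is possible.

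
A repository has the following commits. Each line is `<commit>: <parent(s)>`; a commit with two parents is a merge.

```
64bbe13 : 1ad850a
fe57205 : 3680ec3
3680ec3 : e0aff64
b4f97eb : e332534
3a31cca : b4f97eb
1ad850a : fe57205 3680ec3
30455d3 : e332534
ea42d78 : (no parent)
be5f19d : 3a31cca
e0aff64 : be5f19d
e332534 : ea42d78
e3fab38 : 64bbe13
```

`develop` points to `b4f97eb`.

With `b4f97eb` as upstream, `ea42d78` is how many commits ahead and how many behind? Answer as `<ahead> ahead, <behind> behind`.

Reachable from ea42d78: {ea42d78}.
Reachable from b4f97eb: {b4f97eb, e332534, ea42d78}.
Only in ea42d78's history (ahead): {} — 0.
Only in b4f97eb's history (behind): {b4f97eb, e332534} — 2.

0 ahead, 2 behind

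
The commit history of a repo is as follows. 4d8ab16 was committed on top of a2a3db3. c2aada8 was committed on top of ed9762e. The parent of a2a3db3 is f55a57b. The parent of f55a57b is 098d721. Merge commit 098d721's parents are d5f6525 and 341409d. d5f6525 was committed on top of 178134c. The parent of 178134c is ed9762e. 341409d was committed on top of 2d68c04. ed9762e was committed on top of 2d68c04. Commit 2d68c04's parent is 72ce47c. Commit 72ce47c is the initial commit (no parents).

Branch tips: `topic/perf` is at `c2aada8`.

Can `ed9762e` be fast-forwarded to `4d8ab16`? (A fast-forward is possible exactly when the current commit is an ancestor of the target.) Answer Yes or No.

Yes

A fast-forward from ed9762e to 4d8ab16 is possible iff ed9762e is an ancestor of 4d8ab16.
Ancestors of 4d8ab16: {098d721, 178134c, 2d68c04, 341409d, 4d8ab16, 72ce47c, a2a3db3, d5f6525, ed9762e, f55a57b}.
ed9762e is among them, so fast-forward is possible.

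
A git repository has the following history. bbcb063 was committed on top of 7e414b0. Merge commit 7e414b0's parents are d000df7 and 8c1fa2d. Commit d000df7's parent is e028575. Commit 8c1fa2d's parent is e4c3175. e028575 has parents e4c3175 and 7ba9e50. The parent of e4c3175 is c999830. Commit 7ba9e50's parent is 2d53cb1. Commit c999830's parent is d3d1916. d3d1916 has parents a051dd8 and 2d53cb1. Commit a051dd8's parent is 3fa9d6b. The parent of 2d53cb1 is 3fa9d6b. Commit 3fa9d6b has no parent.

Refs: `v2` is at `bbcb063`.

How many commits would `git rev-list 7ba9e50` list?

Walking parent pointers from 7ba9e50: reachable set = {2d53cb1, 3fa9d6b, 7ba9e50}.
That is 3 commits.

3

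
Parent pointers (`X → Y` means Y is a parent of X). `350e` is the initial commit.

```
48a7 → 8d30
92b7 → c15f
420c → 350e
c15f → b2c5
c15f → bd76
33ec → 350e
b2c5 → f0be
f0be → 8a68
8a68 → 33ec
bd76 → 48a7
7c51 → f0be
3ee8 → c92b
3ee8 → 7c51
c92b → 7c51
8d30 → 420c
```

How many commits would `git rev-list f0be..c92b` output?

Reachable from c92b: {33ec, 350e, 7c51, 8a68, c92b, f0be}.
Reachable from f0be: {33ec, 350e, 8a68, f0be}.
In c92b's history but not f0be's: {7c51, c92b} — 2 commits.

2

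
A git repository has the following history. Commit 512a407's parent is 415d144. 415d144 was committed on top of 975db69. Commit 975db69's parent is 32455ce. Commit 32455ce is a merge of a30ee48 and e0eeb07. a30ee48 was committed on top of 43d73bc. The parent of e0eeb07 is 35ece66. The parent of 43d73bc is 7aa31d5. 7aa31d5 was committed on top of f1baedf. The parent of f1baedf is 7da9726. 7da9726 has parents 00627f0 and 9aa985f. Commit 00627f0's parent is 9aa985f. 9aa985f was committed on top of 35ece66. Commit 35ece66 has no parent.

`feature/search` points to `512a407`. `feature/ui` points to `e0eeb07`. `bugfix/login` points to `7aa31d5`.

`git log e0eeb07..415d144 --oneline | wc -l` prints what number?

10

Reachable from 415d144: {00627f0, 32455ce, 35ece66, 415d144, 43d73bc, 7aa31d5, 7da9726, 975db69, 9aa985f, a30ee48, e0eeb07, f1baedf}.
Reachable from e0eeb07: {35ece66, e0eeb07}.
In 415d144's history but not e0eeb07's: {00627f0, 32455ce, 415d144, 43d73bc, 7aa31d5, 7da9726, 975db69, 9aa985f, a30ee48, f1baedf} — 10 commits.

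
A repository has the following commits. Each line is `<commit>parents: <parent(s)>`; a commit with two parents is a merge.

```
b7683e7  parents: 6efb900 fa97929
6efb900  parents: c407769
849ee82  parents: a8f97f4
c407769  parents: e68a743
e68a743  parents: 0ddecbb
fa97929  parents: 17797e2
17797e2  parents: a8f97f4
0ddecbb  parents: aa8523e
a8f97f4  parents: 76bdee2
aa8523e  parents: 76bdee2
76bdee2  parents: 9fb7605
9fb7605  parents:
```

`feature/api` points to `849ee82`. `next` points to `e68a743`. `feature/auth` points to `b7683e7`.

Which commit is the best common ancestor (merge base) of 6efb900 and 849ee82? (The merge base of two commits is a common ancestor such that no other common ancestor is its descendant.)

76bdee2

Ancestors of 6efb900: {0ddecbb, 6efb900, 76bdee2, 9fb7605, aa8523e, c407769, e68a743}.
Ancestors of 849ee82: {76bdee2, 849ee82, 9fb7605, a8f97f4}.
Common ancestors: {76bdee2, 9fb7605}.
Among these, 76bdee2 is not an ancestor of any other common ancestor — it is the merge base.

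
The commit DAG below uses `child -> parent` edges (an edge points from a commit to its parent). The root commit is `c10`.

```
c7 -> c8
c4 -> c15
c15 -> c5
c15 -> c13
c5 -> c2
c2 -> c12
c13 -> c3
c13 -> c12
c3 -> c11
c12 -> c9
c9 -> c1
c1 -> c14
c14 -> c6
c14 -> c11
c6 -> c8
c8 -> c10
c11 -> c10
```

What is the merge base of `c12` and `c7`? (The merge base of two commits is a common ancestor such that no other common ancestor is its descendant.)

c8

Ancestors of c12: {c1, c10, c11, c12, c14, c6, c8, c9}.
Ancestors of c7: {c10, c7, c8}.
Common ancestors: {c10, c8}.
Among these, c8 is not an ancestor of any other common ancestor — it is the merge base.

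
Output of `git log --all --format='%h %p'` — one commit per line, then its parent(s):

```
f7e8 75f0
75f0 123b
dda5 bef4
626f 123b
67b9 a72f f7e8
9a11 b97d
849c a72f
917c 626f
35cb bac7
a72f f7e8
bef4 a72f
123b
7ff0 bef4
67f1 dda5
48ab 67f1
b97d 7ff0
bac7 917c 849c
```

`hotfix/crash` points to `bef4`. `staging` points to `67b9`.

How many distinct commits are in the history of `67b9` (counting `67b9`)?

5

Walking parent pointers from 67b9: reachable set = {123b, 67b9, 75f0, a72f, f7e8}.
That is 5 commits.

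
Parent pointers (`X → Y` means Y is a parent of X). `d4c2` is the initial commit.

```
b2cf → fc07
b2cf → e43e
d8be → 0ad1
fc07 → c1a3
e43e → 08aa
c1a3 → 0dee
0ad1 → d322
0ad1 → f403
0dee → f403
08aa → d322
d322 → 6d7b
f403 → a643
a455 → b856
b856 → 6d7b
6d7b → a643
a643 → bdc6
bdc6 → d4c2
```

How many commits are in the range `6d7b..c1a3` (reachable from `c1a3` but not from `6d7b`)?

Reachable from c1a3: {0dee, a643, bdc6, c1a3, d4c2, f403}.
Reachable from 6d7b: {6d7b, a643, bdc6, d4c2}.
In c1a3's history but not 6d7b's: {0dee, c1a3, f403} — 3 commits.

3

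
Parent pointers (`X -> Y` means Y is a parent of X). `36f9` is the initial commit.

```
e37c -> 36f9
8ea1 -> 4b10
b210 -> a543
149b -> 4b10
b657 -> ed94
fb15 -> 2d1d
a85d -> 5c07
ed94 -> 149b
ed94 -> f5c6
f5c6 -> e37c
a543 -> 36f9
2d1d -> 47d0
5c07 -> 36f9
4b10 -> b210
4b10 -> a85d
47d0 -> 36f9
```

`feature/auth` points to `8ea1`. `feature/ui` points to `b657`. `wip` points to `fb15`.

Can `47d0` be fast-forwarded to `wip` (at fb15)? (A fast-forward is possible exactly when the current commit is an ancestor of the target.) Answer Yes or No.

A fast-forward from 47d0 to fb15 is possible iff 47d0 is an ancestor of fb15.
Ancestors of fb15: {2d1d, 36f9, 47d0, fb15}.
47d0 is among them, so fast-forward is possible.

Yes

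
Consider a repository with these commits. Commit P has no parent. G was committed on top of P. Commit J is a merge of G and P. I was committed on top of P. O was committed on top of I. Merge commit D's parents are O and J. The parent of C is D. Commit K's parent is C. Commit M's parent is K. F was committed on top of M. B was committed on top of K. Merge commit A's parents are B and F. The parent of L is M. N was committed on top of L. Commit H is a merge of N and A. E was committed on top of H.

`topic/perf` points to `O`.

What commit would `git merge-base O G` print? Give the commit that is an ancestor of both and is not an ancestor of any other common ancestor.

P

Ancestors of O: {I, O, P}.
Ancestors of G: {G, P}.
Common ancestors: {P}.
The only common ancestor is P, so it is the merge base.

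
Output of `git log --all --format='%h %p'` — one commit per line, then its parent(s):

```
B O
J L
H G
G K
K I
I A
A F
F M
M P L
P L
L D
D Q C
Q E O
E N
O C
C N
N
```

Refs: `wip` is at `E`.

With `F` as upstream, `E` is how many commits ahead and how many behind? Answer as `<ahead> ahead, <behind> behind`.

Reachable from E: {E, N}.
Reachable from F: {C, D, E, F, L, M, N, O, P, Q}.
Only in E's history (ahead): {} — 0.
Only in F's history (behind): {C, D, F, L, M, O, P, Q} — 8.

0 ahead, 8 behind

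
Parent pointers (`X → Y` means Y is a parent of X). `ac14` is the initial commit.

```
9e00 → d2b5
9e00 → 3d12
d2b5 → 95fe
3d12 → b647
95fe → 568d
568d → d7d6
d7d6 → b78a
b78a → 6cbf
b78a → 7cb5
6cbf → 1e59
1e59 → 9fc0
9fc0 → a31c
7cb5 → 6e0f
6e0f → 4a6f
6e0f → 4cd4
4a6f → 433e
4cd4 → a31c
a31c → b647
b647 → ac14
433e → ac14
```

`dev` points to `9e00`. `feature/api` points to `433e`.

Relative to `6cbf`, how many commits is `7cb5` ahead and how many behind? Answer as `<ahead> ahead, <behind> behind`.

Reachable from 7cb5: {433e, 4a6f, 4cd4, 6e0f, 7cb5, a31c, ac14, b647}.
Reachable from 6cbf: {1e59, 6cbf, 9fc0, a31c, ac14, b647}.
Only in 7cb5's history (ahead): {433e, 4a6f, 4cd4, 6e0f, 7cb5} — 5.
Only in 6cbf's history (behind): {1e59, 6cbf, 9fc0} — 3.

5 ahead, 3 behind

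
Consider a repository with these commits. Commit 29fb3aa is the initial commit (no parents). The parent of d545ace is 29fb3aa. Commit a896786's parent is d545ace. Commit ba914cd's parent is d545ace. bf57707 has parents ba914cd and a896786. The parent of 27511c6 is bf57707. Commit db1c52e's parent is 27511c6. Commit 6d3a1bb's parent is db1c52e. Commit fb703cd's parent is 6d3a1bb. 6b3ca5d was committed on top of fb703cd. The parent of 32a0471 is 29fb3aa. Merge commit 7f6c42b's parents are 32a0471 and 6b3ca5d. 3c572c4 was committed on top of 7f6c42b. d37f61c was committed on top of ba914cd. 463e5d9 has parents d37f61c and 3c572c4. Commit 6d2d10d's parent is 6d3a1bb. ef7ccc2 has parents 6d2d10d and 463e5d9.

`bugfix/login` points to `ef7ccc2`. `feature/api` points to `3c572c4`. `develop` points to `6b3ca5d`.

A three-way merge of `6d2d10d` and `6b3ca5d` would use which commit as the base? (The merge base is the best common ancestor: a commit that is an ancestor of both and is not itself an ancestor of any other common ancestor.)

Ancestors of 6d2d10d: {27511c6, 29fb3aa, 6d2d10d, 6d3a1bb, a896786, ba914cd, bf57707, d545ace, db1c52e}.
Ancestors of 6b3ca5d: {27511c6, 29fb3aa, 6b3ca5d, 6d3a1bb, a896786, ba914cd, bf57707, d545ace, db1c52e, fb703cd}.
Common ancestors: {27511c6, 29fb3aa, 6d3a1bb, a896786, ba914cd, bf57707, d545ace, db1c52e}.
Among these, 6d3a1bb is not an ancestor of any other common ancestor — it is the merge base.

6d3a1bb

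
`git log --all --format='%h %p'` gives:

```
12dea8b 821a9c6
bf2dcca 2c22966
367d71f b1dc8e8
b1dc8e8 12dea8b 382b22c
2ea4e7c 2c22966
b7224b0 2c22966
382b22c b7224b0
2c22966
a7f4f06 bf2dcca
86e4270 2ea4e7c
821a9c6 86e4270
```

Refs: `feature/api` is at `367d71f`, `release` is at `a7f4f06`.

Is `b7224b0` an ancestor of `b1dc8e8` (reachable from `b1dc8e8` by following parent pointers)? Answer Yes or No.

Yes

Ancestors of b1dc8e8 (commits reachable by following parents): {12dea8b, 2c22966, 2ea4e7c, 382b22c, 821a9c6, 86e4270, b1dc8e8, b7224b0}.
b7224b0 is in that set, so it is an ancestor of b1dc8e8.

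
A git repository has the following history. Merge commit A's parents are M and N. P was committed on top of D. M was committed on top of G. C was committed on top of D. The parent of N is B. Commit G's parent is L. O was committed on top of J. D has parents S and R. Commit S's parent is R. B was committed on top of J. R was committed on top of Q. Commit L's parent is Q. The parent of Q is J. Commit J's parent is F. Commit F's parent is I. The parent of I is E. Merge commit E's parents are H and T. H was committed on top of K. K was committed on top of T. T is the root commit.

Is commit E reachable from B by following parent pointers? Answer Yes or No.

Yes

Ancestors of B (commits reachable by following parents): {B, E, F, H, I, J, K, T}.
E is in that set, so it is an ancestor of B.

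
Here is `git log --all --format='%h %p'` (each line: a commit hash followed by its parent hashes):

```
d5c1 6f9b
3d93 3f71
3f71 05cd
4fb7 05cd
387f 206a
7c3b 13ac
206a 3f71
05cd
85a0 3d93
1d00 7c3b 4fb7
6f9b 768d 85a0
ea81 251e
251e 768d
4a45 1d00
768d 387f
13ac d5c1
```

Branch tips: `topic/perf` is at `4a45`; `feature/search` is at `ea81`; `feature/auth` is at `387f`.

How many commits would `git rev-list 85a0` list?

Walking parent pointers from 85a0: reachable set = {05cd, 3d93, 3f71, 85a0}.
That is 4 commits.

4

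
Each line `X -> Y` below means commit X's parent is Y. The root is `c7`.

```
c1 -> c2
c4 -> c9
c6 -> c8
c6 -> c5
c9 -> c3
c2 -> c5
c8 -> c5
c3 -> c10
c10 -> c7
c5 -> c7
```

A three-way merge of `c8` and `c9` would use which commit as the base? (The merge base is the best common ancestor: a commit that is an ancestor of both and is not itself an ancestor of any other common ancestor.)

c7

Ancestors of c8: {c5, c7, c8}.
Ancestors of c9: {c10, c3, c7, c9}.
Common ancestors: {c7}.
The only common ancestor is c7, so it is the merge base.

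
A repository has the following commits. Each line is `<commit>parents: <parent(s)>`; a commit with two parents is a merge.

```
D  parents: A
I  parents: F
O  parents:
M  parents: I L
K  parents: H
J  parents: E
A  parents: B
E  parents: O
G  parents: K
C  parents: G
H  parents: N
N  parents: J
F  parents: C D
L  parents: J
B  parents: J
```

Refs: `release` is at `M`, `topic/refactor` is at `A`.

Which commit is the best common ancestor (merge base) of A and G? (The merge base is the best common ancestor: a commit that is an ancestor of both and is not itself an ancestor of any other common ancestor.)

J

Ancestors of A: {A, B, E, J, O}.
Ancestors of G: {E, G, H, J, K, N, O}.
Common ancestors: {E, J, O}.
Among these, J is not an ancestor of any other common ancestor — it is the merge base.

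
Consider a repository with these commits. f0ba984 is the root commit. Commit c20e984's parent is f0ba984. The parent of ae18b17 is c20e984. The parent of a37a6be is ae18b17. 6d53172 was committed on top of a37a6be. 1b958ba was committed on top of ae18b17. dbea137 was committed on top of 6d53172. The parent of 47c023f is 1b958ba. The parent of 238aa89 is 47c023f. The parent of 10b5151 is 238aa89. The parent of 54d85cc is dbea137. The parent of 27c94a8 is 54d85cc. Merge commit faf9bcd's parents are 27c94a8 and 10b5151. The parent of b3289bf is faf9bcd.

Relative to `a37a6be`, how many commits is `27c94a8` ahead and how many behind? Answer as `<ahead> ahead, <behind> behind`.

4 ahead, 0 behind

Reachable from 27c94a8: {27c94a8, 54d85cc, 6d53172, a37a6be, ae18b17, c20e984, dbea137, f0ba984}.
Reachable from a37a6be: {a37a6be, ae18b17, c20e984, f0ba984}.
Only in 27c94a8's history (ahead): {27c94a8, 54d85cc, 6d53172, dbea137} — 4.
Only in a37a6be's history (behind): {} — 0.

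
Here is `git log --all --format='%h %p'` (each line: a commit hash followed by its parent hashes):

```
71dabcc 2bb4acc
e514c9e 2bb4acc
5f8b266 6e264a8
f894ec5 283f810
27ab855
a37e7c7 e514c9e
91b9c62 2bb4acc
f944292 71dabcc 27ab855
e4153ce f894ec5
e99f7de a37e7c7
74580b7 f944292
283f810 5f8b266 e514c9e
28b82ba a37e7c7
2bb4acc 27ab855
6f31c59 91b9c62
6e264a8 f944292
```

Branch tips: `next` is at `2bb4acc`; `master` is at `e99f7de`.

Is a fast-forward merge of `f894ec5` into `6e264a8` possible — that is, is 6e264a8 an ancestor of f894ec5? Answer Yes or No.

A fast-forward from 6e264a8 to f894ec5 is possible iff 6e264a8 is an ancestor of f894ec5.
Ancestors of f894ec5: {27ab855, 283f810, 2bb4acc, 5f8b266, 6e264a8, 71dabcc, e514c9e, f894ec5, f944292}.
6e264a8 is among them, so fast-forward is possible.

Yes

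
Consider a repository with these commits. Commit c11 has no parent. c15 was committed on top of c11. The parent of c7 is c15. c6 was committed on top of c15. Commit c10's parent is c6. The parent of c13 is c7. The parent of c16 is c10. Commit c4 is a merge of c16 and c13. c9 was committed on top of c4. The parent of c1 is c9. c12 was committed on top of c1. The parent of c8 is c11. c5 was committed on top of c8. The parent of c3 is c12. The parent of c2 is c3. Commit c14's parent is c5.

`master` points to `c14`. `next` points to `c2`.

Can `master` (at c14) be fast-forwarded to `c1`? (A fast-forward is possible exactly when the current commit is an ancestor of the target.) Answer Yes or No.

A fast-forward from c14 to c1 is possible iff c14 is an ancestor of c1.
Ancestors of c1: {c1, c10, c11, c13, c15, c16, c4, c6, c7, c9}.
c14 is not among them, so fast-forward is not possible.

No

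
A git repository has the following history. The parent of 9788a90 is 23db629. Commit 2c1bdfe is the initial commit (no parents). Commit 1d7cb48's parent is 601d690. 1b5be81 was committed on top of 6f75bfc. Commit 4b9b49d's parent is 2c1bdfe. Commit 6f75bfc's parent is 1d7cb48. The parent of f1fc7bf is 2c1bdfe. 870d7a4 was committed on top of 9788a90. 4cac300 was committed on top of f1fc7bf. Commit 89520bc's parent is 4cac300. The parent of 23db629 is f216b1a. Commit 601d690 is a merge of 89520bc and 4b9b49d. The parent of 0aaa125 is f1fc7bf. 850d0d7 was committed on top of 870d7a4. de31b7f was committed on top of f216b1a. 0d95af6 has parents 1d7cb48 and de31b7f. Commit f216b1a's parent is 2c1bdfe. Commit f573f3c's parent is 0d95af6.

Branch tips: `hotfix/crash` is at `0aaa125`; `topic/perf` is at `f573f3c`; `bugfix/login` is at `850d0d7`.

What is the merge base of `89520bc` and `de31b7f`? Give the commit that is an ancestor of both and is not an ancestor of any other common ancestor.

Ancestors of 89520bc: {2c1bdfe, 4cac300, 89520bc, f1fc7bf}.
Ancestors of de31b7f: {2c1bdfe, de31b7f, f216b1a}.
Common ancestors: {2c1bdfe}.
The only common ancestor is 2c1bdfe, so it is the merge base.

2c1bdfe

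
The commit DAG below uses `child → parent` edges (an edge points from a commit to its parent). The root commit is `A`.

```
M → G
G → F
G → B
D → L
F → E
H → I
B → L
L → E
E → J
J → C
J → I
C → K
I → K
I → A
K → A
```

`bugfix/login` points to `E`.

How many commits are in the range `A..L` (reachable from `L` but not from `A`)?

6

Reachable from L: {A, C, E, I, J, K, L}.
Reachable from A: {A}.
In L's history but not A's: {C, E, I, J, K, L} — 6 commits.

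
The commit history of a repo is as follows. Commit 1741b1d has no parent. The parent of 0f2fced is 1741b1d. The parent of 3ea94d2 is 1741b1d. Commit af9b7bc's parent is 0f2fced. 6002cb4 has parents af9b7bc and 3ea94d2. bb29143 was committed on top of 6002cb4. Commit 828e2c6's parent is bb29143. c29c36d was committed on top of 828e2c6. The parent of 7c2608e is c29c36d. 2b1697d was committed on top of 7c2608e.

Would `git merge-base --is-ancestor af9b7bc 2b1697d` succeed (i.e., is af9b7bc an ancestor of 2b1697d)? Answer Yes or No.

Yes

Ancestors of 2b1697d (commits reachable by following parents): {0f2fced, 1741b1d, 2b1697d, 3ea94d2, 6002cb4, 7c2608e, 828e2c6, af9b7bc, bb29143, c29c36d}.
af9b7bc is in that set, so it is an ancestor of 2b1697d.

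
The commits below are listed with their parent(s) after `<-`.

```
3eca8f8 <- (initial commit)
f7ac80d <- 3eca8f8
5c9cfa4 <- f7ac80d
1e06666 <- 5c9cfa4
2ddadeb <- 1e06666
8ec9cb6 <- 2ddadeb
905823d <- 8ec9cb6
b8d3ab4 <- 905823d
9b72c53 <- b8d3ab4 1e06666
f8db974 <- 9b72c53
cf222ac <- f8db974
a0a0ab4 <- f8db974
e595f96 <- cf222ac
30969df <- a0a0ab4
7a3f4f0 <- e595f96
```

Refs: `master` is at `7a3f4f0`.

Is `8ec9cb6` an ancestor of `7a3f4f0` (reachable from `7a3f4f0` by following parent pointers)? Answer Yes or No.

Yes

Ancestors of 7a3f4f0 (commits reachable by following parents): {1e06666, 2ddadeb, 3eca8f8, 5c9cfa4, 7a3f4f0, 8ec9cb6, 905823d, 9b72c53, b8d3ab4, cf222ac, e595f96, f7ac80d, f8db974}.
8ec9cb6 is in that set, so it is an ancestor of 7a3f4f0.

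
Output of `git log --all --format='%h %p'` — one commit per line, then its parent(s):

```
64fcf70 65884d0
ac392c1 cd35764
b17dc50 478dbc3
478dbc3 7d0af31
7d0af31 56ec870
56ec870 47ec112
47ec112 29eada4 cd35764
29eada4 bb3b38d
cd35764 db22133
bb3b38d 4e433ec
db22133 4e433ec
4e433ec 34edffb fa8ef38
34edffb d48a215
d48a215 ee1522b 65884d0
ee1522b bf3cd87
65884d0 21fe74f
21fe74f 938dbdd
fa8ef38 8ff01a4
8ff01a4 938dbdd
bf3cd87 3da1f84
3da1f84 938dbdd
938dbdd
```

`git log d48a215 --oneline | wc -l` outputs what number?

7

Walking parent pointers from d48a215: reachable set = {21fe74f, 3da1f84, 65884d0, 938dbdd, bf3cd87, d48a215, ee1522b}.
That is 7 commits.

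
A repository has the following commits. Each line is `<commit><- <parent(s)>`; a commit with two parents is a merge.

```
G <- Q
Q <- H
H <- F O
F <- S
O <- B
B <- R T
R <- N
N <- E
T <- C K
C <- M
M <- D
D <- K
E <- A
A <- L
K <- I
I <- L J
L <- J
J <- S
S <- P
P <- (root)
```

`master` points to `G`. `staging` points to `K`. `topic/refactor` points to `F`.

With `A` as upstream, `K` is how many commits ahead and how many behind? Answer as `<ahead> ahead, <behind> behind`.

Reachable from K: {I, J, K, L, P, S}.
Reachable from A: {A, J, L, P, S}.
Only in K's history (ahead): {I, K} — 2.
Only in A's history (behind): {A} — 1.

2 ahead, 1 behind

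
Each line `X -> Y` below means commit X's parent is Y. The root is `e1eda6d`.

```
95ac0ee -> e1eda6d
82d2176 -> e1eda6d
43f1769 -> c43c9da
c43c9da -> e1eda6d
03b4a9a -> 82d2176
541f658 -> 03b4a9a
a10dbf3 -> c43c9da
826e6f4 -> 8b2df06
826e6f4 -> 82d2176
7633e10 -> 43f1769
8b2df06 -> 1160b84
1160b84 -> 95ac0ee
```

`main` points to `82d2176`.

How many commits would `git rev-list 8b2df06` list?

4

Walking parent pointers from 8b2df06: reachable set = {1160b84, 8b2df06, 95ac0ee, e1eda6d}.
That is 4 commits.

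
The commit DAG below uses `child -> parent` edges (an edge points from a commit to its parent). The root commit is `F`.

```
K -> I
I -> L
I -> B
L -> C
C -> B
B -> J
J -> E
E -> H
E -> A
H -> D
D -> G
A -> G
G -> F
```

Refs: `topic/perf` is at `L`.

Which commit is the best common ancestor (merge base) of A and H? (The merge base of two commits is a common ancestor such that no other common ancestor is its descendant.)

Ancestors of A: {A, F, G}.
Ancestors of H: {D, F, G, H}.
Common ancestors: {F, G}.
Among these, G is not an ancestor of any other common ancestor — it is the merge base.

G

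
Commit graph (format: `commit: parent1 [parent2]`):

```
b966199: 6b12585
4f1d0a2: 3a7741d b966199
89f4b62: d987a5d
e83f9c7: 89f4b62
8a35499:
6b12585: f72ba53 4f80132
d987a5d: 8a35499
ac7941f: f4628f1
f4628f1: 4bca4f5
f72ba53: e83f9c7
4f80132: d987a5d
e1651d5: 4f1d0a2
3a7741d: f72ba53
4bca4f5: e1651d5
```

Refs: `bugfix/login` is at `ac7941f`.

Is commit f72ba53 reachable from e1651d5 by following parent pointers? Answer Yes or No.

Ancestors of e1651d5 (commits reachable by following parents): {3a7741d, 4f1d0a2, 4f80132, 6b12585, 89f4b62, 8a35499, b966199, d987a5d, e1651d5, e83f9c7, f72ba53}.
f72ba53 is in that set, so it is an ancestor of e1651d5.

Yes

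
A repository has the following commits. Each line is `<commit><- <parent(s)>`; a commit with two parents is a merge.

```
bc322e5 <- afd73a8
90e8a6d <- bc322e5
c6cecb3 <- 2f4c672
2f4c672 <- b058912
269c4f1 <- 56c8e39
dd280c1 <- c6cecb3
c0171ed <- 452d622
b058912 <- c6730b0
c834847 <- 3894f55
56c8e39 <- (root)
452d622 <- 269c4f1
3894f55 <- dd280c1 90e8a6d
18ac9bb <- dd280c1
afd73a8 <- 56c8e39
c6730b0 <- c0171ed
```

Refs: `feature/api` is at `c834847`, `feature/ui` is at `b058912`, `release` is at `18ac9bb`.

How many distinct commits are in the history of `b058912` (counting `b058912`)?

Walking parent pointers from b058912: reachable set = {269c4f1, 452d622, 56c8e39, b058912, c0171ed, c6730b0}.
That is 6 commits.

6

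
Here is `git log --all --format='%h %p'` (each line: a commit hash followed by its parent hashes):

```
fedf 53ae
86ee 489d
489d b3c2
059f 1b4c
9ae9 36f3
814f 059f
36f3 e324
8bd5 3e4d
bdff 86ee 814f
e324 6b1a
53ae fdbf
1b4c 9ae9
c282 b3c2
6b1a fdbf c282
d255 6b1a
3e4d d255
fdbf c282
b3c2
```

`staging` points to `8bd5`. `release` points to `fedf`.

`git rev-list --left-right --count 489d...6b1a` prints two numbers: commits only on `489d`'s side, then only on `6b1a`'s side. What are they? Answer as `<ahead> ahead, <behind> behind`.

Reachable from 489d: {489d, b3c2}.
Reachable from 6b1a: {6b1a, b3c2, c282, fdbf}.
Only in 489d's history (ahead): {489d} — 1.
Only in 6b1a's history (behind): {6b1a, c282, fdbf} — 3.

1 ahead, 3 behind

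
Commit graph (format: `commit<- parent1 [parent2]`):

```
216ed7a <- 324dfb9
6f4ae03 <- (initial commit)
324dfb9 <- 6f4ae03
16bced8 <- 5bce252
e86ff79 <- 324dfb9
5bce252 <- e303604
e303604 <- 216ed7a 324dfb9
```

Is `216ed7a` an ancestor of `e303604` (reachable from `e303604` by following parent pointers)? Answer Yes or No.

Yes

Ancestors of e303604 (commits reachable by following parents): {216ed7a, 324dfb9, 6f4ae03, e303604}.
216ed7a is in that set, so it is an ancestor of e303604.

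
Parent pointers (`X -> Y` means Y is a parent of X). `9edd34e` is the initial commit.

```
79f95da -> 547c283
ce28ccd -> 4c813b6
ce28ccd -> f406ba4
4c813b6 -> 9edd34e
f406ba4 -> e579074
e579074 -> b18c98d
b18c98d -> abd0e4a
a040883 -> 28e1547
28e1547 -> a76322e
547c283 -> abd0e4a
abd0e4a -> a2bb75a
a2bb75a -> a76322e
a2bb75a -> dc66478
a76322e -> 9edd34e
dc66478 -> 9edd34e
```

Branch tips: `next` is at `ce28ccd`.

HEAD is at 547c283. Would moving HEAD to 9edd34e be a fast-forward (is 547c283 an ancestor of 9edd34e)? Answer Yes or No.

No

A fast-forward from 547c283 to 9edd34e is possible iff 547c283 is an ancestor of 9edd34e.
Ancestors of 9edd34e: {9edd34e}.
547c283 is not among them, so fast-forward is not possible.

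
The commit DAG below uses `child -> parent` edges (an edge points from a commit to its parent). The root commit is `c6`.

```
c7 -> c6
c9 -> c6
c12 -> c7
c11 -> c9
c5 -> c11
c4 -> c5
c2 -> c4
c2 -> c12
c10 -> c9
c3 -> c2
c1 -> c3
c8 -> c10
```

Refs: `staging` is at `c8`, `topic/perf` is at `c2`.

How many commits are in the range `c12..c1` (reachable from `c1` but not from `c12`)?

Reachable from c1: {c1, c11, c12, c2, c3, c4, c5, c6, c7, c9}.
Reachable from c12: {c12, c6, c7}.
In c1's history but not c12's: {c1, c11, c2, c3, c4, c5, c9} — 7 commits.

7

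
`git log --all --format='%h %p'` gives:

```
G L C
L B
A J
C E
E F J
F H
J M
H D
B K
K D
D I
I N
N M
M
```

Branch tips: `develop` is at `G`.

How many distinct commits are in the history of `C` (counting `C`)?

9

Walking parent pointers from C: reachable set = {C, D, E, F, H, I, J, M, N}.
That is 9 commits.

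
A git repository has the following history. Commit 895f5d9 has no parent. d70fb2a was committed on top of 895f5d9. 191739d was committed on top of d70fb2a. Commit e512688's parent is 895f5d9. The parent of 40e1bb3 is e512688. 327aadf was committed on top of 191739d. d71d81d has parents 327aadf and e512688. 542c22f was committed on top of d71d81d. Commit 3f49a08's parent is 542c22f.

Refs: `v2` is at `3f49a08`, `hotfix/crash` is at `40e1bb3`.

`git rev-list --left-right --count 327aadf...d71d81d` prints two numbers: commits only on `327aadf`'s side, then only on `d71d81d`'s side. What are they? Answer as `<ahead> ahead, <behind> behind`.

Reachable from 327aadf: {191739d, 327aadf, 895f5d9, d70fb2a}.
Reachable from d71d81d: {191739d, 327aadf, 895f5d9, d70fb2a, d71d81d, e512688}.
Only in 327aadf's history (ahead): {} — 0.
Only in d71d81d's history (behind): {d71d81d, e512688} — 2.

0 ahead, 2 behind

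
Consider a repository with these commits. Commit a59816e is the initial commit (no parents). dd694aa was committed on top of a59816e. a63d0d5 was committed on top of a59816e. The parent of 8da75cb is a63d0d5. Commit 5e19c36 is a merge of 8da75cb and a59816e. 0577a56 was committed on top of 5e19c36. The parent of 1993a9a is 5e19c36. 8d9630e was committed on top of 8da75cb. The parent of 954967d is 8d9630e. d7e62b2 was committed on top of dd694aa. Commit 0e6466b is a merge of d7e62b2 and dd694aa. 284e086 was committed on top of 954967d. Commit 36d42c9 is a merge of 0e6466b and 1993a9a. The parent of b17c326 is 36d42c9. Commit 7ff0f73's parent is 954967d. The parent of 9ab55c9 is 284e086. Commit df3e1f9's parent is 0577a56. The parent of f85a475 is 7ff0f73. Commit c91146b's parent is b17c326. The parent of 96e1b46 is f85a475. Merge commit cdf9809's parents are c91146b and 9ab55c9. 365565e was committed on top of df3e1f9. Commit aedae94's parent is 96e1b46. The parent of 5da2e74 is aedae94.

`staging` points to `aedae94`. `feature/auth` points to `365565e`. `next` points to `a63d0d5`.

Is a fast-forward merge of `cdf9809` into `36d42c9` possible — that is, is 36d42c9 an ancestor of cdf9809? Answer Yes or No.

A fast-forward from 36d42c9 to cdf9809 is possible iff 36d42c9 is an ancestor of cdf9809.
Ancestors of cdf9809: {0e6466b, 1993a9a, 284e086, 36d42c9, 5e19c36, 8d9630e, 8da75cb, 954967d, 9ab55c9, a59816e, a63d0d5, b17c326, c91146b, cdf9809, d7e62b2, dd694aa}.
36d42c9 is among them, so fast-forward is possible.

Yes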